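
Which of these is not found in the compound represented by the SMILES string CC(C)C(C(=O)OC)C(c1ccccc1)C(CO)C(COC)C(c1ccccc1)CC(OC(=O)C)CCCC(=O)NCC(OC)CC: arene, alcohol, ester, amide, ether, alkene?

alkene

amide: present (CH2CONHCH2 — –C(=O)–N– linkage → amide (the N is not an amine)).
alcohol: present (CH(CH2OH) — pendant –CH2OH on an sp³ backbone C → alcohol).
ether: present (CH(CH2OCH3) — pendant –CH2OCH3: C–O–C linkage → ether).
arene: present (CH(C6H5) — pendant –C6H5: benzene ring → arene).
ester: present (CH(COOCH3) — pendant –COOCH3: carbonyl C bonded to C and –OCH3 → ester).
alkene: absent. In CH(C6H5), the C=C units are part of an aromatic ring, which is an arene, not an isolated alkene.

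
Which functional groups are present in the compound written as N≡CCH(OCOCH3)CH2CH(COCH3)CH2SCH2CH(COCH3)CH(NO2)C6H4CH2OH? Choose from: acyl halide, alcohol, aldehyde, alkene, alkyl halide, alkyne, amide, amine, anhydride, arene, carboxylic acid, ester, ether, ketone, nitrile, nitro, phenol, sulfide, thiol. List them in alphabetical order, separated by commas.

alcohol, arene, ester, ketone, nitrile, nitro, sulfide

Taking each segment in turn:
  N≡C: N≡C–: carbon triple-bonded to nitrogen → nitrile.
  CH(OCOCH3): pendant –OC(=O)CH3: an acyloxy group → ester.
  CH(COCH3): pendant –COCH3: carbonyl C bonded to two carbons → ketone.
  CH2SCH2: C–S–C linkage → sulfide (thioether).
  CH(COCH3): pendant –COCH3: carbonyl C bonded to two carbons → ketone.
  CH(NO2): –NO2 on an sp³ carbon → nitro (the N=O is not a carbonyl).
  C6H4: para-disubstituted benzene ring → arene.
  CH2OH: –OH on an sp³ carbon → alcohol.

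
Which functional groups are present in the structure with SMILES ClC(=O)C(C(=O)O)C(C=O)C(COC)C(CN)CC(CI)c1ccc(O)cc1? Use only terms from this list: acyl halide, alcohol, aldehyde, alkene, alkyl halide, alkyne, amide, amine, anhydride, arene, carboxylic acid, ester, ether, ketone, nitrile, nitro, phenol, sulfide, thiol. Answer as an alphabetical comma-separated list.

acyl halide, aldehyde, alkyl halide, amine, arene, carboxylic acid, ether, phenol

Working along the chain:
  ClCO: –C(=O)Cl: carbonyl C bonded to C and to a halogen → acyl halide (not alkyl halide).
  CH(COOH): pendant –COOH: carbonyl C bonded to C and –OH → carboxylic acid.
  CH(CHO): pendant –CHO: carbonyl C bonded to C and H → aldehyde.
  CH(CH2OCH3): pendant –CH2OCH3: C–O–C linkage → ether.
  CH(CH2NH2): pendant –CH2NH2: N on sp³ C, no adjacent C=O → amine.
  CH(CH2I): pendant –CH2X: halogen on sp³ carbon → alkyl halide.
  C6H4OH: –OH attached directly to an aromatic ring → phenol (not alcohol); the ring itself is an arene.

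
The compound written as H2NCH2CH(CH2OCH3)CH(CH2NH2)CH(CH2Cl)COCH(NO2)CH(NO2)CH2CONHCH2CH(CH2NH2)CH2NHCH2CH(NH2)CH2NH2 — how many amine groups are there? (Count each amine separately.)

Reading the structure from left to right:
  H2NCH2: –NH2 on an sp³ carbon with no adjacent C=O → amine.
  CH(CH2OCH3): pendant –CH2OCH3: C–O–C linkage → ether.
  CH(CH2NH2): pendant –CH2NH2: N on sp³ C, no adjacent C=O → amine.
  CH(CH2Cl): pendant –CH2X: halogen on sp³ carbon → alkyl halide.
  CO: –C(=O)– with carbon on both sides → ketone.
  CH(NO2): –NO2 on an sp³ carbon → nitro (the N=O is not a carbonyl).
  CH(NO2): –NO2 on an sp³ carbon → nitro (the N=O is not a carbonyl).
  CH2CONHCH2: –C(=O)–N– linkage → amide (the N is not an amine).
  CH(CH2NH2): pendant –CH2NH2: N on sp³ C, no adjacent C=O → amine.
  CH2NHCH2: C–N–C with sp³ carbons and no adjacent C=O → amine (secondary).
  CH(NH2): –NH2 on an sp³ carbon with no adjacent C=O → amine.
  CH2NH2: –NH2 on an sp³ carbon with no adjacent C=O → amine.
Amine appears at: H2NCH2, CH(CH2NH2), CH(CH2NH2), CH2NHCH2, CH(NH2), CH2NH2 → 6.

6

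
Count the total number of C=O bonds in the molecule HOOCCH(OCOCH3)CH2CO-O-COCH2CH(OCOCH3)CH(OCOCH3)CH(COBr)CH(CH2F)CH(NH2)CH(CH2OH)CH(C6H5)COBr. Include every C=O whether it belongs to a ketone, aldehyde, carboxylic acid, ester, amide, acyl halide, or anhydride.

8

HOOC: carboxylic acid, 1 C=O (running total 1).
CH(OCOCH3): ester, 1 C=O (running total 2).
CH2CO-O-COCH2: anhydride, 2 C=O (running total 4).
CH(OCOCH3): ester, 1 C=O (running total 5).
CH(OCOCH3): ester, 1 C=O (running total 6).
CH(COBr): acyl halide, 1 C=O (running total 7).
COBr: acyl halide, 1 C=O (running total 8).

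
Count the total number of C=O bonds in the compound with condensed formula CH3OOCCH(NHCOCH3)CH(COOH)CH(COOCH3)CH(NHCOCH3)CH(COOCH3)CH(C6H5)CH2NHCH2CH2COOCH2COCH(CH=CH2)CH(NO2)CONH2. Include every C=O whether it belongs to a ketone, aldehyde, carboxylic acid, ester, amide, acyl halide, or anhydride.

CH3OOC: ester, 1 C=O (running total 1).
CH(NHCOCH3): amide, 1 C=O (running total 2).
CH(COOH): carboxylic acid, 1 C=O (running total 3).
CH(COOCH3): ester, 1 C=O (running total 4).
CH(NHCOCH3): amide, 1 C=O (running total 5).
CH(COOCH3): ester, 1 C=O (running total 6).
CH2COOCH2: ester, 1 C=O (running total 7).
CO: ketone, 1 C=O (running total 8).
CONH2: amide, 1 C=O (running total 9).

9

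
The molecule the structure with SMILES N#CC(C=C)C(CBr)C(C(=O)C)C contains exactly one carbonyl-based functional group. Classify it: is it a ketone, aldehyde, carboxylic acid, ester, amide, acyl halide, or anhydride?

The carbonyl is in the CH(COCH3) segment: pendant –COCH3: carbonyl C bonded to two carbons → ketone.

ketone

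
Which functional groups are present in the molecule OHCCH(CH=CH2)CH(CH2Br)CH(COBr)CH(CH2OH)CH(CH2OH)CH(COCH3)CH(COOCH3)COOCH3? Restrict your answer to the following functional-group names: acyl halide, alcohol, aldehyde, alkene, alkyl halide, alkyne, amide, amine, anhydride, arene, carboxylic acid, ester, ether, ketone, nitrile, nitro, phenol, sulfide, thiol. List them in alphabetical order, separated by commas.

Taking each segment in turn:
  OHC: terminal –CHO: carbonyl C bonded to H and C → aldehyde.
  CH(CH=CH2): pendant –CH=CH2: C=C double bond → alkene.
  CH(CH2Br): pendant –CH2X: halogen on sp³ carbon → alkyl halide.
  CH(COBr): pendant –C(=O)X: carbonyl C bonded to C and halogen → acyl halide.
  CH(CH2OH): pendant –CH2OH on an sp³ backbone C → alcohol.
  CH(CH2OH): pendant –CH2OH on an sp³ backbone C → alcohol.
  CH(COCH3): pendant –COCH3: carbonyl C bonded to two carbons → ketone.
  CH(COOCH3): pendant –COOCH3: carbonyl C bonded to C and –OCH3 → ester.
  COOCH3: –C(=O)OCH3: carbonyl C bonded to C and to –OCH3 → ester (not ketone + ether).

acyl halide, alcohol, aldehyde, alkene, alkyl halide, ester, ketone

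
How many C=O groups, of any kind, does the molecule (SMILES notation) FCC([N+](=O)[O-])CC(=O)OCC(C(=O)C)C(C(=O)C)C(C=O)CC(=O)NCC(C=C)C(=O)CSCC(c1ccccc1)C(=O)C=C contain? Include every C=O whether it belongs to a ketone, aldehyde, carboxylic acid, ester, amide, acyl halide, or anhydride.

CH2COOCH2: ester, 1 C=O (running total 1).
CH(COCH3): ketone, 1 C=O (running total 2).
CH(COCH3): ketone, 1 C=O (running total 3).
CH(CHO): aldehyde, 1 C=O (running total 4).
CH2CONHCH2: amide, 1 C=O (running total 5).
CO: ketone, 1 C=O (running total 6).
CO: ketone, 1 C=O (running total 7).

7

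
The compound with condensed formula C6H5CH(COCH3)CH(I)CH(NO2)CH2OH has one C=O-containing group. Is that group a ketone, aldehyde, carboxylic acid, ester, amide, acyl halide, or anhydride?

The carbonyl is in the CH(COCH3) segment: pendant –COCH3: carbonyl C bonded to two carbons → ketone.

ketone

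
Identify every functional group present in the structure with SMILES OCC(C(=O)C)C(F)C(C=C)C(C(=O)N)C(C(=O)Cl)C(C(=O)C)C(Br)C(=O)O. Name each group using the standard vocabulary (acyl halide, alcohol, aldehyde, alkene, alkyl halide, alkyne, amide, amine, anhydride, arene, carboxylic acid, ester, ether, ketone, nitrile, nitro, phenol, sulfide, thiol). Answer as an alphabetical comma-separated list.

acyl halide, alcohol, alkene, alkyl halide, amide, carboxylic acid, ketone

HO– on an sp³ carbon → alcohol.
pendant –COCH3: carbonyl C bonded to two carbons → ketone.
halogen on an sp³ carbon → alkyl halide.
pendant –CH=CH2: C=C double bond → alkene.
pendant –CONH2: carbonyl C bonded to C and N → amide.
pendant –C(=O)X: carbonyl C bonded to C and halogen → acyl halide.
pendant –COCH3: carbonyl C bonded to two carbons → ketone.
halogen on an sp³ carbon → alkyl halide.
–COOH: carbonyl C bonded to –OH and C → carboxylic acid (the –OH is not a separate alcohol).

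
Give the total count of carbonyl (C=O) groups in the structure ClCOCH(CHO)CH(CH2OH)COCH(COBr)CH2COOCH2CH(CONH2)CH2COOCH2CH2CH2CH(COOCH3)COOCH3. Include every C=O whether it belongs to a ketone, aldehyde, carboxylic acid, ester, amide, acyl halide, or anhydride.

ClCO: acyl halide, 1 C=O (running total 1).
CH(CHO): aldehyde, 1 C=O (running total 2).
CO: ketone, 1 C=O (running total 3).
CH(COBr): acyl halide, 1 C=O (running total 4).
CH2COOCH2: ester, 1 C=O (running total 5).
CH(CONH2): amide, 1 C=O (running total 6).
CH2COOCH2: ester, 1 C=O (running total 7).
CH(COOCH3): ester, 1 C=O (running total 8).
COOCH3: ester, 1 C=O (running total 9).

9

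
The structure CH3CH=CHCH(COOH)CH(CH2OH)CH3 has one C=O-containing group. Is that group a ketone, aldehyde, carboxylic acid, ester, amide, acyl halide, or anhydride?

carboxylic acid

The carbonyl is in the CH(COOH) segment: pendant –COOH: carbonyl C bonded to C and –OH → carboxylic acid.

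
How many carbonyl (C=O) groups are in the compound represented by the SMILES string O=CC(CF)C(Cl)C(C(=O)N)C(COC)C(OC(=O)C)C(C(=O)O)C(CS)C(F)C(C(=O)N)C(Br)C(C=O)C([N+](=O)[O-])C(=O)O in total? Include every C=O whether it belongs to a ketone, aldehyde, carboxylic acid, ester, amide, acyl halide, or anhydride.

7

OHC: aldehyde, 1 C=O (running total 1).
CH(CONH2): amide, 1 C=O (running total 2).
CH(OCOCH3): ester, 1 C=O (running total 3).
CH(COOH): carboxylic acid, 1 C=O (running total 4).
CH(CONH2): amide, 1 C=O (running total 5).
CH(CHO): aldehyde, 1 C=O (running total 6).
COOH: carboxylic acid, 1 C=O (running total 7).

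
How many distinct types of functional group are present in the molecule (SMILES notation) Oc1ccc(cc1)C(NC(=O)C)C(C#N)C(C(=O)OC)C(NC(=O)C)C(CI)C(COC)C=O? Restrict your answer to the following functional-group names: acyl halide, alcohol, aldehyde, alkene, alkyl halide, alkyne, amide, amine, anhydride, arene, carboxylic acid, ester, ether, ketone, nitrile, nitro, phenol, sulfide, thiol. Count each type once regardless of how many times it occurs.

Reading the structure from left to right:
  HOC6H4: –OH attached directly to an aromatic ring → phenol (not alcohol); the ring itself is an arene.
  CH(NHCOCH3): pendant –NHC(=O)CH3: N bonded to a carbonyl → amide (not amine).
  CH(CN): pendant –C≡N: nitrile.
  CH(COOCH3): pendant –COOCH3: carbonyl C bonded to C and –OCH3 → ester.
  CH(NHCOCH3): pendant –NHC(=O)CH3: N bonded to a carbonyl → amide (not amine).
  CH(CH2I): pendant –CH2X: halogen on sp³ carbon → alkyl halide.
  CH(CH2OCH3): pendant –CH2OCH3: C–O–C linkage → ether.
  CHO: terminal –CHO: carbonyl C bonded to H and C → aldehyde.
Distinct types present: aldehyde, alkyl halide, amide, arene, ester, ether, nitrile, phenol.

8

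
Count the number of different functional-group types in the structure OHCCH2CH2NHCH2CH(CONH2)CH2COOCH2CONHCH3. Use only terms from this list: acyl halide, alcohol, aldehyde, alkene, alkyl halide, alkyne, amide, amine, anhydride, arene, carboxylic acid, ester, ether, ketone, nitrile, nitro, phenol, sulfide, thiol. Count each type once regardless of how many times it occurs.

terminal –CHO: carbonyl C bonded to H and C → aldehyde.
C–N–C with sp³ carbons and no adjacent C=O → amine (secondary).
pendant –CONH2: carbonyl C bonded to C and N → amide.
–C(=O)–O–C with C on the carbonyl side → ester.
–C(=O)NHCH3: carbonyl C bonded to C and to N → amide (the N is not an amine).
Distinct types present: aldehyde, amide, amine, ester.

4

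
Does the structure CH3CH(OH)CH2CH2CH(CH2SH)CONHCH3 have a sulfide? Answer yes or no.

–OH on an sp³ carbon → alcohol (secondary).
pendant –CH2SH → thiol.
–C(=O)NHCH3: carbonyl C bonded to C and to N → amide (the N is not an amine).
The groups actually present are: alcohol, amide, thiol.

no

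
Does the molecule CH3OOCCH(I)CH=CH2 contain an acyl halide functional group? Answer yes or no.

no

Reading the structure from left to right:
  CH3OOC: CH3O–C(=O)–: carbonyl C bonded to C and to –OCH3 → ester (not ketone + ether).
  CH(I): halogen on an sp³ carbon → alkyl halide.
  CH=CH2: C=C double bond → alkene.
The groups actually present are: alkene, alkyl halide, ester.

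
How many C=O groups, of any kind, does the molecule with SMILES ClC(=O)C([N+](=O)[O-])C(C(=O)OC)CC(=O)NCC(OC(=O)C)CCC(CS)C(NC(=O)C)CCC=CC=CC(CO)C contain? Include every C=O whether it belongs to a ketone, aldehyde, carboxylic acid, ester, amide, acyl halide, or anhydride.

5

ClCO: acyl halide, 1 C=O (running total 1).
CH(COOCH3): ester, 1 C=O (running total 2).
CH2CONHCH2: amide, 1 C=O (running total 3).
CH(OCOCH3): ester, 1 C=O (running total 4).
CH(NHCOCH3): amide, 1 C=O (running total 5).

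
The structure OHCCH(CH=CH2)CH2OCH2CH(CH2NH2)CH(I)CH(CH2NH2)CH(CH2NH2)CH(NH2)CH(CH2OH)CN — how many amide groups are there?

Taking each segment in turn:
  OHC: terminal –CHO: carbonyl C bonded to H and C → aldehyde.
  CH(CH=CH2): pendant –CH=CH2: C=C double bond → alkene.
  CH2OCH2: C–O–C with sp³ carbons on both sides and no adjacent C=O → ether.
  CH(CH2NH2): pendant –CH2NH2: N on sp³ C, no adjacent C=O → amine.
  CH(I): halogen on an sp³ carbon → alkyl halide.
  CH(CH2NH2): pendant –CH2NH2: N on sp³ C, no adjacent C=O → amine.
  CH(CH2NH2): pendant –CH2NH2: N on sp³ C, no adjacent C=O → amine.
  CH(NH2): –NH2 on an sp³ carbon with no adjacent C=O → amine.
  CH(CH2OH): pendant –CH2OH on an sp³ backbone C → alcohol.
  CN: –C≡N: carbon triple-bonded to nitrogen → nitrile.
No segment is a amide: CH(CH2NH2) is amine, not amide; CH(CH2NH2) is amine, not amide; CH(CH2NH2) is amine, not amide. → 0.

0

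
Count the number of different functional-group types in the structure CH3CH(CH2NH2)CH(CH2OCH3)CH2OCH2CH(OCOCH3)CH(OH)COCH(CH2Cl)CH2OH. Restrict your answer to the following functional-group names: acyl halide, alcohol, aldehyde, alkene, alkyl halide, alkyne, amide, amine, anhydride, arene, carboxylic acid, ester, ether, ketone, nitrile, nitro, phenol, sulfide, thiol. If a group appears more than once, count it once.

6

pendant –CH2NH2: N on sp³ C, no adjacent C=O → amine.
pendant –CH2OCH3: C–O–C linkage → ether.
C–O–C with sp³ carbons on both sides and no adjacent C=O → ether.
pendant –OC(=O)CH3: an acyloxy group → ester.
–OH on an sp³ carbon → alcohol (secondary).
–C(=O)– with carbon on both sides → ketone.
pendant –CH2X: halogen on sp³ carbon → alkyl halide.
–OH on an sp³ carbon → alcohol.
Distinct types present: alcohol, alkyl halide, amine, ester, ether, ketone.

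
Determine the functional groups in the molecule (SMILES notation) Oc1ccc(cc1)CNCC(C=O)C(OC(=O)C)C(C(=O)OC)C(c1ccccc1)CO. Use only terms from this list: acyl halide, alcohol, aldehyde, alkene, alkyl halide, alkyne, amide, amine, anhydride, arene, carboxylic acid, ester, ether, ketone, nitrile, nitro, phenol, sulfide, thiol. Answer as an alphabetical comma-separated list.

alcohol, aldehyde, amine, arene, ester, phenol

Taking each segment in turn:
  HOC6H4: –OH attached directly to an aromatic ring → phenol (not alcohol); the ring itself is an arene.
  CH2NHCH2: C–N–C with sp³ carbons and no adjacent C=O → amine (secondary).
  CH(CHO): pendant –CHO: carbonyl C bonded to C and H → aldehyde.
  CH(OCOCH3): pendant –OC(=O)CH3: an acyloxy group → ester.
  CH(COOCH3): pendant –COOCH3: carbonyl C bonded to C and –OCH3 → ester.
  CH(C6H5): pendant –C6H5: benzene ring → arene.
  CH2OH: –OH on an sp³ carbon → alcohol.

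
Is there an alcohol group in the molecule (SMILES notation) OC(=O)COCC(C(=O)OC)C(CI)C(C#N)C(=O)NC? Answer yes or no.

Reading the structure from left to right:
  HOOC: –COOH: carbonyl C bonded to –OH and C → carboxylic acid (the –OH is not a separate alcohol).
  CH2OCH2: C–O–C with sp³ carbons on both sides and no adjacent C=O → ether.
  CH(COOCH3): pendant –COOCH3: carbonyl C bonded to C and –OCH3 → ester.
  CH(CH2I): pendant –CH2X: halogen on sp³ carbon → alkyl halide.
  CH(CN): pendant –C≡N: nitrile.
  CONHCH3: –C(=O)NHCH3: carbonyl C bonded to C and to N → amide (the N is not an amine).
In HOOC, the –OH sits on a carbonyl carbon, making it part of a carboxylic acid, not an alcohol.
The groups actually present are: alkyl halide, amide, carboxylic acid, ester, ether, nitrile.

no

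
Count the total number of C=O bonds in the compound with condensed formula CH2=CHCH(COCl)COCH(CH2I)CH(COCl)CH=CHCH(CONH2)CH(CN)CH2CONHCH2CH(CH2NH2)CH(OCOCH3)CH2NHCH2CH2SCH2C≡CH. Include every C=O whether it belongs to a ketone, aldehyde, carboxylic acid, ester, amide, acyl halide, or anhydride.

CH(COCl): acyl halide, 1 C=O (running total 1).
CO: ketone, 1 C=O (running total 2).
CH(COCl): acyl halide, 1 C=O (running total 3).
CH(CONH2): amide, 1 C=O (running total 4).
CH2CONHCH2: amide, 1 C=O (running total 5).
CH(OCOCH3): ester, 1 C=O (running total 6).

6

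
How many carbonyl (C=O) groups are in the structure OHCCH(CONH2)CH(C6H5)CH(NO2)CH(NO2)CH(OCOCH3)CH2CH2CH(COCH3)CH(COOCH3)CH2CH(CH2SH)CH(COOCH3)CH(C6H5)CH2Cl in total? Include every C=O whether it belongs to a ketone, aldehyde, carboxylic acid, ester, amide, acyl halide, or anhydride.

OHC: aldehyde, 1 C=O (running total 1).
CH(CONH2): amide, 1 C=O (running total 2).
CH(OCOCH3): ester, 1 C=O (running total 3).
CH(COCH3): ketone, 1 C=O (running total 4).
CH(COOCH3): ester, 1 C=O (running total 5).
CH(COOCH3): ester, 1 C=O (running total 6).

6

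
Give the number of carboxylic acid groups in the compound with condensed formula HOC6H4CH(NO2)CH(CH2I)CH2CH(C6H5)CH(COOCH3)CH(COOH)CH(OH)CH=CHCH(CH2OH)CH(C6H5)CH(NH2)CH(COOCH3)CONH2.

1

–OH attached directly to an aromatic ring → phenol (not alcohol); the ring itself is an arene.
–NO2 on an sp³ carbon → nitro (the N=O is not a carbonyl).
pendant –CH2X: halogen on sp³ carbon → alkyl halide.
pendant –C6H5: benzene ring → arene.
pendant –COOCH3: carbonyl C bonded to C and –OCH3 → ester.
pendant –COOH: carbonyl C bonded to C and –OH → carboxylic acid.
–OH on an sp³ carbon → alcohol (secondary).
C=C double bond → alkene.
pendant –CH2OH on an sp³ backbone C → alcohol.
pendant –C6H5: benzene ring → arene.
–NH2 on an sp³ carbon with no adjacent C=O → amine.
pendant –COOCH3: carbonyl C bonded to C and –OCH3 → ester.
–C(=O)NH2: carbonyl C bonded to C and to N → amide (the N is not a separate amine).
Carboxylic acid appears at: CH(COOH) → 1.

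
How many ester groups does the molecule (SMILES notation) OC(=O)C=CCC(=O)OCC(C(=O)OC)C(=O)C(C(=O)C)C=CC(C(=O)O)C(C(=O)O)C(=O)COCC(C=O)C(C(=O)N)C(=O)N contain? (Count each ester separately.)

–COOH: carbonyl C bonded to –OH and C → carboxylic acid (the –OH is not a separate alcohol).
C=C double bond → alkene.
–C(=O)–O–C with C on the carbonyl side → ester.
pendant –COOCH3: carbonyl C bonded to C and –OCH3 → ester.
–C(=O)– with carbon on both sides → ketone.
pendant –COCH3: carbonyl C bonded to two carbons → ketone.
C=C double bond → alkene.
pendant –COOH: carbonyl C bonded to C and –OH → carboxylic acid.
pendant –COOH: carbonyl C bonded to C and –OH → carboxylic acid.
–C(=O)– with carbon on both sides → ketone.
C–O–C with sp³ carbons on both sides and no adjacent C=O → ether.
pendant –CHO: carbonyl C bonded to C and H → aldehyde.
pendant –CONH2: carbonyl C bonded to C and N → amide.
–C(=O)NH2: carbonyl C bonded to C and to N → amide (the N is not a separate amine).
Ester appears at: CH2COOCH2, CH(COOCH3) → 2.

2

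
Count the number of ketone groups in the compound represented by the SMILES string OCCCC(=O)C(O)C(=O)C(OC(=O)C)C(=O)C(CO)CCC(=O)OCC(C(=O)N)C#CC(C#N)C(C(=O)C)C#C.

Reading the structure from left to right:
  HOCH2: HO– on an sp³ carbon → alcohol.
  CO: –C(=O)– with carbon on both sides → ketone.
  CH(OH): –OH on an sp³ carbon → alcohol (secondary).
  CO: –C(=O)– with carbon on both sides → ketone.
  CH(OCOCH3): pendant –OC(=O)CH3: an acyloxy group → ester.
  CO: –C(=O)– with carbon on both sides → ketone.
  CH(CH2OH): pendant –CH2OH on an sp³ backbone C → alcohol.
  CH2COOCH2: –C(=O)–O–C with C on the carbonyl side → ester.
  CH(CONH2): pendant –CONH2: carbonyl C bonded to C and N → amide.
  C≡C: C≡C triple bond → alkyne.
  CH(CN): pendant –C≡N: nitrile.
  CH(COCH3): pendant –COCH3: carbonyl C bonded to two carbons → ketone.
  C≡CH: C≡C triple bond → alkyne.
Ketone appears at: CO, CO, CO, CH(COCH3) → 4.

4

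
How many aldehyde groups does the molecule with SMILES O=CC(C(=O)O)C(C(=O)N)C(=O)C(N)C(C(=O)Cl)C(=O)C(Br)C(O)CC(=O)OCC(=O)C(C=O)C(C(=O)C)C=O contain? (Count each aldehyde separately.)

terminal –CHO: carbonyl C bonded to H and C → aldehyde.
pendant –COOH: carbonyl C bonded to C and –OH → carboxylic acid.
pendant –CONH2: carbonyl C bonded to C and N → amide.
–C(=O)– with carbon on both sides → ketone.
–NH2 on an sp³ carbon with no adjacent C=O → amine.
pendant –C(=O)X: carbonyl C bonded to C and halogen → acyl halide.
–C(=O)– with carbon on both sides → ketone.
halogen on an sp³ carbon → alkyl halide.
–OH on an sp³ carbon → alcohol (secondary).
–C(=O)–O–C with C on the carbonyl side → ester.
–C(=O)– with carbon on both sides → ketone.
pendant –CHO: carbonyl C bonded to C and H → aldehyde.
pendant –COCH3: carbonyl C bonded to two carbons → ketone.
terminal –CHO: carbonyl C bonded to H and C → aldehyde.
Aldehyde appears at: OHC, CH(CHO), CHO → 3.

3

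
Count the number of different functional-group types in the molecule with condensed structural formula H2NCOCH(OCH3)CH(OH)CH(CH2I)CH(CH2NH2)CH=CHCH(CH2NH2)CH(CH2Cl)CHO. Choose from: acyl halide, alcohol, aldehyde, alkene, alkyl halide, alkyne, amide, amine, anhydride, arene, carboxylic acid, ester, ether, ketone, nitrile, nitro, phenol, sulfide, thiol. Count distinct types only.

7

Working along the chain:
  H2NCO: –C(=O)NH2: carbonyl C bonded to C and to N → amide (the N is not a separate amine).
  CH(OCH3): pendant –OCH3: C–O–C with sp³ C, no adjacent C=O → ether.
  CH(OH): –OH on an sp³ carbon → alcohol (secondary).
  CH(CH2I): pendant –CH2X: halogen on sp³ carbon → alkyl halide.
  CH(CH2NH2): pendant –CH2NH2: N on sp³ C, no adjacent C=O → amine.
  CH=CH: C=C double bond → alkene.
  CH(CH2NH2): pendant –CH2NH2: N on sp³ C, no adjacent C=O → amine.
  CH(CH2Cl): pendant –CH2X: halogen on sp³ carbon → alkyl halide.
  CHO: terminal –CHO: carbonyl C bonded to H and C → aldehyde.
Distinct types present: alcohol, aldehyde, alkene, alkyl halide, amide, amine, ether.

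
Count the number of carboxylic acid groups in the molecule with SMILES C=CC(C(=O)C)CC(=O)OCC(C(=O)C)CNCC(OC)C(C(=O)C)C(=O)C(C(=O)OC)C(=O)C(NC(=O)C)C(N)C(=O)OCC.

0

Taking each segment in turn:
  CH2=CH: C=C double bond → alkene.
  CH(COCH3): pendant –COCH3: carbonyl C bonded to two carbons → ketone.
  CH2COOCH2: –C(=O)–O–C with C on the carbonyl side → ester.
  CH(COCH3): pendant –COCH3: carbonyl C bonded to two carbons → ketone.
  CH2NHCH2: C–N–C with sp³ carbons and no adjacent C=O → amine (secondary).
  CH(OCH3): pendant –OCH3: C–O–C with sp³ C, no adjacent C=O → ether.
  CH(COCH3): pendant –COCH3: carbonyl C bonded to two carbons → ketone.
  CO: –C(=O)– with carbon on both sides → ketone.
  CH(COOCH3): pendant –COOCH3: carbonyl C bonded to C and –OCH3 → ester.
  CO: –C(=O)– with carbon on both sides → ketone.
  CH(NHCOCH3): pendant –NHC(=O)CH3: N bonded to a carbonyl → amide (not amine).
  CH(NH2): –NH2 on an sp³ carbon with no adjacent C=O → amine.
  COOCH2CH3: –C(=O)OCH2CH3: carbonyl C bonded to C and to –OEt → ester.
No segment is a carboxylic acid: CH2COOCH2 is ester, not carboxylic acid; CH(COOCH3) is ester, not carboxylic acid; CH(NHCOCH3) is amide, not carboxylic acid. → 0.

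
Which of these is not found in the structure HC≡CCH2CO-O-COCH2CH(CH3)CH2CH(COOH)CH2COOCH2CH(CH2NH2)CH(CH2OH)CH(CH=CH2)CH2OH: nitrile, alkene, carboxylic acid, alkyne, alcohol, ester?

alcohol: present (CH(CH2OH) — pendant –CH2OH on an sp³ backbone C → alcohol).
carboxylic acid: present (CH(COOH) — pendant –COOH: carbonyl C bonded to C and –OH → carboxylic acid).
alkyne: present (HC≡C — C≡C triple bond → alkyne).
alkene: present (CH(CH=CH2) — pendant –CH=CH2: C=C double bond → alkene).
ester: present (CH2COOCH2 — –C(=O)–O–C with C on the carbonyl side → ester).
nitrile: absent. In HC≡C, the triple bond is C≡C, not C≡N.

nitrile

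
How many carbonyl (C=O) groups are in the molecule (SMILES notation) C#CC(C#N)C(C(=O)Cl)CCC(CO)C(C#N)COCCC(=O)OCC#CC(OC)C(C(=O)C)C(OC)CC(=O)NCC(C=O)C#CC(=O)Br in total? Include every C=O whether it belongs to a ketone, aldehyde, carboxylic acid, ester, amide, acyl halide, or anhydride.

6

CH(COCl): acyl halide, 1 C=O (running total 1).
CH2COOCH2: ester, 1 C=O (running total 2).
CH(COCH3): ketone, 1 C=O (running total 3).
CH2CONHCH2: amide, 1 C=O (running total 4).
CH(CHO): aldehyde, 1 C=O (running total 5).
COBr: acyl halide, 1 C=O (running total 6).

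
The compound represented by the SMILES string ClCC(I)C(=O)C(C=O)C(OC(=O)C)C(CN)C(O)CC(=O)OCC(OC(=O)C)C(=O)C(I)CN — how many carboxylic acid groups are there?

Working along the chain:
  ClCH2: halogen on an sp³ carbon → alkyl halide.
  CH(I): halogen on an sp³ carbon → alkyl halide.
  CO: –C(=O)– with carbon on both sides → ketone.
  CH(CHO): pendant –CHO: carbonyl C bonded to C and H → aldehyde.
  CH(OCOCH3): pendant –OC(=O)CH3: an acyloxy group → ester.
  CH(CH2NH2): pendant –CH2NH2: N on sp³ C, no adjacent C=O → amine.
  CH(OH): –OH on an sp³ carbon → alcohol (secondary).
  CH2COOCH2: –C(=O)–O–C with C on the carbonyl side → ester.
  CH(OCOCH3): pendant –OC(=O)CH3: an acyloxy group → ester.
  CO: –C(=O)– with carbon on both sides → ketone.
  CH(I): halogen on an sp³ carbon → alkyl halide.
  CH2NH2: –NH2 on an sp³ carbon with no adjacent C=O → amine.
No segment is a carboxylic acid: CH(CHO) is aldehyde, not carboxylic acid; CH(OCOCH3) is ester, not carboxylic acid; CH(OH) is alcohol, not carboxylic acid. → 0.

0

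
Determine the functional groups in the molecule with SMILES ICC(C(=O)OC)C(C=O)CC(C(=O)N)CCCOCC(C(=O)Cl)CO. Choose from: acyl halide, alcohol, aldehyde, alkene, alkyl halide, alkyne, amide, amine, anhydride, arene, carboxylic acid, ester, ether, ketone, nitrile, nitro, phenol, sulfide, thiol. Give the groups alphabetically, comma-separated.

acyl halide, alcohol, aldehyde, alkyl halide, amide, ester, ether

Working along the chain:
  ICH2: halogen on an sp³ carbon → alkyl halide.
  CH(COOCH3): pendant –COOCH3: carbonyl C bonded to C and –OCH3 → ester.
  CH(CHO): pendant –CHO: carbonyl C bonded to C and H → aldehyde.
  CH(CONH2): pendant –CONH2: carbonyl C bonded to C and N → amide.
  CH2OCH2: C–O–C with sp³ carbons on both sides and no adjacent C=O → ether.
  CH(COCl): pendant –C(=O)X: carbonyl C bonded to C and halogen → acyl halide.
  CH2OH: –OH on an sp³ carbon → alcohol.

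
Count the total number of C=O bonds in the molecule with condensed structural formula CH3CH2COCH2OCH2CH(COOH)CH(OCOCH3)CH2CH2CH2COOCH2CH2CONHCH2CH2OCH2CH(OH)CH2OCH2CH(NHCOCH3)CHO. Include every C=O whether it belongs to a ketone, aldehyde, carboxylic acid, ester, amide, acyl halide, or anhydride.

7

CO: ketone, 1 C=O (running total 1).
CH(COOH): carboxylic acid, 1 C=O (running total 2).
CH(OCOCH3): ester, 1 C=O (running total 3).
CH2COOCH2: ester, 1 C=O (running total 4).
CH2CONHCH2: amide, 1 C=O (running total 5).
CH(NHCOCH3): amide, 1 C=O (running total 6).
CHO: aldehyde, 1 C=O (running total 7).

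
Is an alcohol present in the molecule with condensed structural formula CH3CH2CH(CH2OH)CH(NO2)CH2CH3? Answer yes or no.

Working along the chain:
  CH(CH2OH): pendant –CH2OH on an sp³ backbone C → alcohol.
  CH(NO2): –NO2 on an sp³ carbon → nitro (the N=O is not a carbonyl).
The CH(CH2OH) segment supplies the alcohol: pendant –CH2OH on an sp³ backbone C → alcohol.

yes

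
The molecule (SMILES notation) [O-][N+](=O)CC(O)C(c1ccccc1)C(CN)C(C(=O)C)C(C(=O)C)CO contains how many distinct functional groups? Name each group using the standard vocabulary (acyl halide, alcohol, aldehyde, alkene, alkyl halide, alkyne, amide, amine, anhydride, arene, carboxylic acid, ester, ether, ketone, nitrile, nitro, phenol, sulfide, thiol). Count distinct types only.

–NO2 on carbon → nitro group.
–OH on an sp³ carbon → alcohol (secondary).
pendant –C6H5: benzene ring → arene.
pendant –CH2NH2: N on sp³ C, no adjacent C=O → amine.
pendant –COCH3: carbonyl C bonded to two carbons → ketone.
pendant –COCH3: carbonyl C bonded to two carbons → ketone.
–OH on an sp³ carbon → alcohol.
Distinct types present: alcohol, amine, arene, ketone, nitro.

5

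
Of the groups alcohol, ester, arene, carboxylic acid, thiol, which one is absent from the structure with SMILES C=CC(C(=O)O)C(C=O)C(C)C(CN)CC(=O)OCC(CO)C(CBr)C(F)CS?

alcohol: present (CH(CH2OH) — pendant –CH2OH on an sp³ backbone C → alcohol).
carboxylic acid: present (CH(COOH) — pendant –COOH: carbonyl C bonded to C and –OH → carboxylic acid).
thiol: present (CH2SH — –SH on an sp³ carbon → thiol).
ester: present (CH2COOCH2 — –C(=O)–O–C with C on the carbonyl side → ester).
arene: no segment matches this pattern.

arene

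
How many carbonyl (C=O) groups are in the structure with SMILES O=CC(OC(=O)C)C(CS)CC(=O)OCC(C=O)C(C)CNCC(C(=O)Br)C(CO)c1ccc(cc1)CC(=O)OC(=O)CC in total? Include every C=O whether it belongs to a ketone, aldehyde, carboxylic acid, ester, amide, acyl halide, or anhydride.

7

OHC: aldehyde, 1 C=O (running total 1).
CH(OCOCH3): ester, 1 C=O (running total 2).
CH2COOCH2: ester, 1 C=O (running total 3).
CH(CHO): aldehyde, 1 C=O (running total 4).
CH(COBr): acyl halide, 1 C=O (running total 5).
CH2CO-O-COCH2: anhydride, 2 C=O (running total 7).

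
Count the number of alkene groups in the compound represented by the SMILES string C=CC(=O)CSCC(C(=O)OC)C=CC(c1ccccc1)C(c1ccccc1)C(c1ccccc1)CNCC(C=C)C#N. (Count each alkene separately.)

3

C=C double bond → alkene.
–C(=O)– with carbon on both sides → ketone.
C–S–C linkage → sulfide (thioether).
pendant –COOCH3: carbonyl C bonded to C and –OCH3 → ester.
C=C double bond → alkene.
pendant –C6H5: benzene ring → arene.
pendant –C6H5: benzene ring → arene.
pendant –C6H5: benzene ring → arene.
C–N–C with sp³ carbons and no adjacent C=O → amine (secondary).
pendant –CH=CH2: C=C double bond → alkene.
–C≡N: carbon triple-bonded to nitrogen → nitrile.
Alkene appears at: CH2=CH, CH=CH, CH(CH=CH2) → 3.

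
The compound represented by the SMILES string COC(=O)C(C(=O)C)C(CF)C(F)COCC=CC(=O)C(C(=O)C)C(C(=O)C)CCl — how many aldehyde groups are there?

0

Working along the chain:
  CH3OOC: CH3O–C(=O)–: carbonyl C bonded to C and to –OCH3 → ester (not ketone + ether).
  CH(COCH3): pendant –COCH3: carbonyl C bonded to two carbons → ketone.
  CH(CH2F): pendant –CH2X: halogen on sp³ carbon → alkyl halide.
  CH(F): halogen on an sp³ carbon → alkyl halide.
  CH2OCH2: C–O–C with sp³ carbons on both sides and no adjacent C=O → ether.
  CH=CH: C=C double bond → alkene.
  CO: –C(=O)– with carbon on both sides → ketone.
  CH(COCH3): pendant –COCH3: carbonyl C bonded to two carbons → ketone.
  CH(COCH3): pendant –COCH3: carbonyl C bonded to two carbons → ketone.
  CH2Cl: halogen on an sp³ carbon → alkyl halide.
No segment is a aldehyde: CH3OOC is ester, not aldehyde; CH(COCH3) is ketone, not aldehyde; CO is ketone, not aldehyde. → 0.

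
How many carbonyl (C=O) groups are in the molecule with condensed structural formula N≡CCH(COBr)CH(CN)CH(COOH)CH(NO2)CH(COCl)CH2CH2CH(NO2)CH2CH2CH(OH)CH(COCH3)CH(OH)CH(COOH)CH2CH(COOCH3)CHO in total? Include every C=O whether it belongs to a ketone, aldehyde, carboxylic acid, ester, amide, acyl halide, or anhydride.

7

CH(COBr): acyl halide, 1 C=O (running total 1).
CH(COOH): carboxylic acid, 1 C=O (running total 2).
CH(COCl): acyl halide, 1 C=O (running total 3).
CH(COCH3): ketone, 1 C=O (running total 4).
CH(COOH): carboxylic acid, 1 C=O (running total 5).
CH(COOCH3): ester, 1 C=O (running total 6).
CHO: aldehyde, 1 C=O (running total 7).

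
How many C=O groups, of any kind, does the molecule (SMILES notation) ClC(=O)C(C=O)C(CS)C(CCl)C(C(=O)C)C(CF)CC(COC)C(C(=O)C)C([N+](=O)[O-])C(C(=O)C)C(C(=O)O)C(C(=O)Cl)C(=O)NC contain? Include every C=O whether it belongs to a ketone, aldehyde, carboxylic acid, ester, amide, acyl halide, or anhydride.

ClCO: acyl halide, 1 C=O (running total 1).
CH(CHO): aldehyde, 1 C=O (running total 2).
CH(COCH3): ketone, 1 C=O (running total 3).
CH(COCH3): ketone, 1 C=O (running total 4).
CH(COCH3): ketone, 1 C=O (running total 5).
CH(COOH): carboxylic acid, 1 C=O (running total 6).
CH(COCl): acyl halide, 1 C=O (running total 7).
CONHCH3: amide, 1 C=O (running total 8).

8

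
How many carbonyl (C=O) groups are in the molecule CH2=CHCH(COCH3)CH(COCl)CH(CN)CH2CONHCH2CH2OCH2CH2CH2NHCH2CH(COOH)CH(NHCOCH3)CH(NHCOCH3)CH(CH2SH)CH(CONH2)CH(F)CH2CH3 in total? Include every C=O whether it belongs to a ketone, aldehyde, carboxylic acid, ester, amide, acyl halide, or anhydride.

7

CH(COCH3): ketone, 1 C=O (running total 1).
CH(COCl): acyl halide, 1 C=O (running total 2).
CH2CONHCH2: amide, 1 C=O (running total 3).
CH(COOH): carboxylic acid, 1 C=O (running total 4).
CH(NHCOCH3): amide, 1 C=O (running total 5).
CH(NHCOCH3): amide, 1 C=O (running total 6).
CH(CONH2): amide, 1 C=O (running total 7).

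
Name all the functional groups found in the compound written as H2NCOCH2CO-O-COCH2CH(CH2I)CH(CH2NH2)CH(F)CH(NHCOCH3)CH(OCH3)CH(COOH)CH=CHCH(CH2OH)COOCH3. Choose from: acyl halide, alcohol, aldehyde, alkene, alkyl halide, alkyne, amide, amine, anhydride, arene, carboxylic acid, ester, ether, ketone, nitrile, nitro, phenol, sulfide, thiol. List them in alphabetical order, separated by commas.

alcohol, alkene, alkyl halide, amide, amine, anhydride, carboxylic acid, ester, ether

Working along the chain:
  H2NCO: –C(=O)NH2: carbonyl C bonded to C and to N → amide (the N is not a separate amine).
  CH2CO-O-COCH2: two acyl groups sharing one oxygen, –C(=O)–O–C(=O)– → anhydride.
  CH(CH2I): pendant –CH2X: halogen on sp³ carbon → alkyl halide.
  CH(CH2NH2): pendant –CH2NH2: N on sp³ C, no adjacent C=O → amine.
  CH(F): halogen on an sp³ carbon → alkyl halide.
  CH(NHCOCH3): pendant –NHC(=O)CH3: N bonded to a carbonyl → amide (not amine).
  CH(OCH3): pendant –OCH3: C–O–C with sp³ C, no adjacent C=O → ether.
  CH(COOH): pendant –COOH: carbonyl C bonded to C and –OH → carboxylic acid.
  CH=CH: C=C double bond → alkene.
  CH(CH2OH): pendant –CH2OH on an sp³ backbone C → alcohol.
  COOCH3: –C(=O)OCH3: carbonyl C bonded to C and to –OCH3 → ester (not ketone + ether).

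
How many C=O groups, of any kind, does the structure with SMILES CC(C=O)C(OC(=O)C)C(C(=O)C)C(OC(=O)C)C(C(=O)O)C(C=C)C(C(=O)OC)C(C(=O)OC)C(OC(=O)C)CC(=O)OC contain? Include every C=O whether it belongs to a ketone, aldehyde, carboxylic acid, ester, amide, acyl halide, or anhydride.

CH(CHO): aldehyde, 1 C=O (running total 1).
CH(OCOCH3): ester, 1 C=O (running total 2).
CH(COCH3): ketone, 1 C=O (running total 3).
CH(OCOCH3): ester, 1 C=O (running total 4).
CH(COOH): carboxylic acid, 1 C=O (running total 5).
CH(COOCH3): ester, 1 C=O (running total 6).
CH(COOCH3): ester, 1 C=O (running total 7).
CH(OCOCH3): ester, 1 C=O (running total 8).
COOCH3: ester, 1 C=O (running total 9).

9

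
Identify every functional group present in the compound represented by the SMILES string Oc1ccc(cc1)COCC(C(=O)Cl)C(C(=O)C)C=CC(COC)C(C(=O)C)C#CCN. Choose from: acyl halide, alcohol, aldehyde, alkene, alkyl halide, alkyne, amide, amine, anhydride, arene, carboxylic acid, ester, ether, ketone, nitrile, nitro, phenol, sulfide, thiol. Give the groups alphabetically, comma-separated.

acyl halide, alkene, alkyne, amine, arene, ether, ketone, phenol

–OH attached directly to an aromatic ring → phenol (not alcohol); the ring itself is an arene.
C–O–C with sp³ carbons on both sides and no adjacent C=O → ether.
pendant –C(=O)X: carbonyl C bonded to C and halogen → acyl halide.
pendant –COCH3: carbonyl C bonded to two carbons → ketone.
C=C double bond → alkene.
pendant –CH2OCH3: C–O–C linkage → ether.
pendant –COCH3: carbonyl C bonded to two carbons → ketone.
C≡C triple bond → alkyne.
–NH2 on an sp³ carbon with no adjacent C=O → amine.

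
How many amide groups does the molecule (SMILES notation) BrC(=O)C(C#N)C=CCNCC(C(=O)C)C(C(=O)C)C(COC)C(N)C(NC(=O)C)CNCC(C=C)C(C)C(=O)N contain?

Taking each segment in turn:
  BrCO: –C(=O)Br: carbonyl C bonded to C and to a halogen → acyl halide (not alkyl halide).
  CH(CN): pendant –C≡N: nitrile.
  CH=CH: C=C double bond → alkene.
  CH2NHCH2: C–N–C with sp³ carbons and no adjacent C=O → amine (secondary).
  CH(COCH3): pendant –COCH3: carbonyl C bonded to two carbons → ketone.
  CH(COCH3): pendant –COCH3: carbonyl C bonded to two carbons → ketone.
  CH(CH2OCH3): pendant –CH2OCH3: C–O–C linkage → ether.
  CH(NH2): –NH2 on an sp³ carbon with no adjacent C=O → amine.
  CH(NHCOCH3): pendant –NHC(=O)CH3: N bonded to a carbonyl → amide (not amine).
  CH2NHCH2: C–N–C with sp³ carbons and no adjacent C=O → amine (secondary).
  CH(CH=CH2): pendant –CH=CH2: C=C double bond → alkene.
  CONH2: –C(=O)NH2: carbonyl C bonded to C and to N → amide (the N is not a separate amine).
Amide appears at: CH(NHCOCH3), CONH2 → 2.

2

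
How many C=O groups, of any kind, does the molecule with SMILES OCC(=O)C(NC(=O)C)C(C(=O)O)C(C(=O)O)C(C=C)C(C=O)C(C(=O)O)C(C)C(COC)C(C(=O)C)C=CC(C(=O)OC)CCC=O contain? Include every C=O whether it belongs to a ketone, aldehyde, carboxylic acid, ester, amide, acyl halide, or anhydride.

9

CO: ketone, 1 C=O (running total 1).
CH(NHCOCH3): amide, 1 C=O (running total 2).
CH(COOH): carboxylic acid, 1 C=O (running total 3).
CH(COOH): carboxylic acid, 1 C=O (running total 4).
CH(CHO): aldehyde, 1 C=O (running total 5).
CH(COOH): carboxylic acid, 1 C=O (running total 6).
CH(COCH3): ketone, 1 C=O (running total 7).
CH(COOCH3): ester, 1 C=O (running total 8).
CHO: aldehyde, 1 C=O (running total 9).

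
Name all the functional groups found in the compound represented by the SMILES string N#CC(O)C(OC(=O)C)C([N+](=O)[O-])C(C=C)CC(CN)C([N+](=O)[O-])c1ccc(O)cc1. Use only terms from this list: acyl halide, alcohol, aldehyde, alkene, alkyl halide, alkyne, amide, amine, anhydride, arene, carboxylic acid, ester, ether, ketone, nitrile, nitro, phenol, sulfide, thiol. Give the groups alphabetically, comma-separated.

Taking each segment in turn:
  N≡C: N≡C–: carbon triple-bonded to nitrogen → nitrile.
  CH(OH): –OH on an sp³ carbon → alcohol (secondary).
  CH(OCOCH3): pendant –OC(=O)CH3: an acyloxy group → ester.
  CH(NO2): –NO2 on an sp³ carbon → nitro (the N=O is not a carbonyl).
  CH(CH=CH2): pendant –CH=CH2: C=C double bond → alkene.
  CH(CH2NH2): pendant –CH2NH2: N on sp³ C, no adjacent C=O → amine.
  CH(NO2): –NO2 on an sp³ carbon → nitro (the N=O is not a carbonyl).
  C6H4OH: –OH attached directly to an aromatic ring → phenol (not alcohol); the ring itself is an arene.

alcohol, alkene, amine, arene, ester, nitrile, nitro, phenol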